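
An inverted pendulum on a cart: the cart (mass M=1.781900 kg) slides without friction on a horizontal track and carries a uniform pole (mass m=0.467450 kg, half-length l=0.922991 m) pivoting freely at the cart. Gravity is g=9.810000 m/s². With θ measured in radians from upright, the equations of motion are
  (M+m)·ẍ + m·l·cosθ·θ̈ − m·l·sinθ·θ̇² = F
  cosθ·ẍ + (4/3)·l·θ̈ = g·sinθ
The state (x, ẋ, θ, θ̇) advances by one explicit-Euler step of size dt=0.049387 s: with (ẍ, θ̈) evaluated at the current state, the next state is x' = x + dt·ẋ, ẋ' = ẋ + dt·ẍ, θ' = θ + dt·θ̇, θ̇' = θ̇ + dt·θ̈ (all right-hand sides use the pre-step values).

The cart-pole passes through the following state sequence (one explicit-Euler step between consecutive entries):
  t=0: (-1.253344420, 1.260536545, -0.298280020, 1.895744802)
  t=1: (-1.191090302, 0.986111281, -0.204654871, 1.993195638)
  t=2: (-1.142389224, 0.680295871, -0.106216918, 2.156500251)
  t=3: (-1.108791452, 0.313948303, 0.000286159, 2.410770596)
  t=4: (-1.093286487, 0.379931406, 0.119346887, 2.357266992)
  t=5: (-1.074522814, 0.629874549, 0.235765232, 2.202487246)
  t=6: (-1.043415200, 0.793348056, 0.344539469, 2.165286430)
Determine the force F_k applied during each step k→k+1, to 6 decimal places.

F_0 = -11.229375 N
F_1 = -12.183248 N
F_2 = -14.263897 N
F_3 = 2.537093 N
F_4 = 9.755747 N
F_5 = 6.640576 N

step 0→1:
  ẍ = (ẋ'−ẋ)/dt = (0.986111281−1.260536545)/0.049387 = -5.556630
  θ̈ = (θ̇'−θ̇)/dt = (1.993195638−1.895744802)/0.049387 = 1.973208
  sinθ=-0.293877, cosθ=0.955843
  F = (M+m)·ẍ + m·l·cosθ·θ̈ − m·l·sinθ·θ̇² = -12.498805 + 0.813752 − -0.455677 = -11.229375
step 1→2:
  ẍ = (ẋ'−ẋ)/dt = (0.680295871−0.986111281)/0.049387 = -6.192225
  θ̈ = (θ̇'−θ̇)/dt = (2.156500251−1.993195638)/0.049387 = 3.306632
  sinθ=-0.203229, cosθ=0.979131
  F = (M+m)·ẍ + m·l·cosθ·θ̈ − m·l·sinθ·θ̇² = -13.928481 + 1.396881 − -0.348352 = -12.183248
step 2→3:
  ẍ = (ẋ'−ẋ)/dt = (0.313948303−0.680295871)/0.049387 = -7.417895
  θ̈ = (θ̇'−θ̇)/dt = (2.410770596−2.156500251)/0.049387 = 5.148528
  sinθ=-0.106017, cosθ=0.994364
  F = (M+m)·ẍ + m·l·cosθ·θ̈ − m·l·sinθ·θ̇² = -16.685442 + 2.208825 − -0.212720 = -14.263897
step 3→4:
  ẍ = (ẋ'−ẋ)/dt = (0.379931406−0.313948303)/0.049387 = 1.336042
  θ̈ = (θ̇'−θ̇)/dt = (2.357266992−2.410770596)/0.049387 = -1.083354
  sinθ=0.000286, cosθ=1.000000
  F = (M+m)·ẍ + m·l·cosθ·θ̈ − m·l·sinθ·θ̇² = 3.005226 + -0.467415 − 0.000718 = 2.537093
step 4→5:
  ẍ = (ẋ'−ẋ)/dt = (0.629874549−0.379931406)/0.049387 = 5.060910
  θ̈ = (θ̇'−θ̇)/dt = (2.202487246−2.357266992)/0.049387 = -3.134018
  sinθ=0.119064, cosθ=0.992887
  F = (M+m)·ẍ + m·l·cosθ·θ̈ − m·l·sinθ·θ̇² = 11.383757 + -1.342560 − 0.285450 = 9.755747
step 5→6:
  ẍ = (ẋ'−ẋ)/dt = (0.793348056−0.629874549)/0.049387 = 3.310051
  θ̈ = (θ̇'−θ̇)/dt = (2.165286430−2.202487246)/0.049387 = -0.753251
  sinθ=0.233587, cosθ=0.972336
  F = (M+m)·ẍ + m·l·cosθ·θ̈ − m·l·sinθ·θ̇² = 7.445464 + -0.316001 − 0.488887 = 6.640576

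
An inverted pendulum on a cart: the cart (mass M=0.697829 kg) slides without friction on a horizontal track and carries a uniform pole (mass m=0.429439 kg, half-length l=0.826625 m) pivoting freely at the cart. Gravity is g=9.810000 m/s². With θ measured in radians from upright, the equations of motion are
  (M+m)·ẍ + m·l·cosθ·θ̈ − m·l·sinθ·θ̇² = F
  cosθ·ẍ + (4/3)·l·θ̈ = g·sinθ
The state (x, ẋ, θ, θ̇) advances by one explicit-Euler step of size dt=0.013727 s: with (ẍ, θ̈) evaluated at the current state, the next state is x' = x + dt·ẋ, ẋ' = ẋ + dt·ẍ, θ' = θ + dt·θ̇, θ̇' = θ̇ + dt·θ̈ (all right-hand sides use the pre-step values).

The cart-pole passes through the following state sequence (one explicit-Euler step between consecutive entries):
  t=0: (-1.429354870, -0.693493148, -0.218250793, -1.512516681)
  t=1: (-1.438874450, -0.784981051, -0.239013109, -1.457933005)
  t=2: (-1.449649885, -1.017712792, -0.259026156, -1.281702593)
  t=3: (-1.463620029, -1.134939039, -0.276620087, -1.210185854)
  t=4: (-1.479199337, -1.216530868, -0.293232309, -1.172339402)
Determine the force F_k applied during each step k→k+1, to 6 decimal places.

step 0→1:
  ẍ = (ẋ'−ẋ)/dt = (-0.784981051−-0.693493148)/0.013727 = -6.664814
  θ̈ = (θ̇'−θ̇)/dt = (-1.457933005−-1.512516681)/0.013727 = 3.976373
  sinθ=-0.216522, cosθ=0.976278
  F = (M+m)·ẍ + m·l·cosθ·θ̈ − m·l·sinθ·θ̇² = -7.513032 + 1.378068 − -0.175838 = -5.959126
step 1→2:
  ẍ = (ẋ'−ẋ)/dt = (-1.017712792−-0.784981051)/0.013727 = -16.954305
  θ̈ = (θ̇'−θ̇)/dt = (-1.281702593−-1.457933005)/0.013727 = 12.838232
  sinθ=-0.236744, cosθ=0.971572
  F = (M+m)·ẍ + m·l·cosθ·θ̈ − m·l·sinθ·θ̇² = -19.112045 + 4.427823 − -0.178634 = -14.505588
step 2→3:
  ẍ = (ẋ'−ẋ)/dt = (-1.134939039−-1.017712792)/0.013727 = -8.539830
  θ̈ = (θ̇'−θ̇)/dt = (-1.210185854−-1.281702593)/0.013727 = 5.209932
  sinθ=-0.256139, cosθ=0.966640
  F = (M+m)·ẍ + m·l·cosθ·θ̈ − m·l·sinθ·θ̇² = -9.626677 + 1.787750 − -0.149369 = -7.689558
step 3→4:
  ẍ = (ẋ'−ẋ)/dt = (-1.216530868−-1.134939039)/0.013727 = -5.943894
  θ̈ = (θ̇'−θ̇)/dt = (-1.172339402−-1.210185854)/0.013727 = 2.757081
  sinθ=-0.273106, cosθ=0.961984
  F = (M+m)·ẍ + m·l·cosθ·θ̈ − m·l·sinθ·θ̇² = -6.700361 + 0.941515 − -0.141986 = -5.616860

F_0 = -5.959126 N
F_1 = -14.505588 N
F_2 = -7.689558 N
F_3 = -5.616860 N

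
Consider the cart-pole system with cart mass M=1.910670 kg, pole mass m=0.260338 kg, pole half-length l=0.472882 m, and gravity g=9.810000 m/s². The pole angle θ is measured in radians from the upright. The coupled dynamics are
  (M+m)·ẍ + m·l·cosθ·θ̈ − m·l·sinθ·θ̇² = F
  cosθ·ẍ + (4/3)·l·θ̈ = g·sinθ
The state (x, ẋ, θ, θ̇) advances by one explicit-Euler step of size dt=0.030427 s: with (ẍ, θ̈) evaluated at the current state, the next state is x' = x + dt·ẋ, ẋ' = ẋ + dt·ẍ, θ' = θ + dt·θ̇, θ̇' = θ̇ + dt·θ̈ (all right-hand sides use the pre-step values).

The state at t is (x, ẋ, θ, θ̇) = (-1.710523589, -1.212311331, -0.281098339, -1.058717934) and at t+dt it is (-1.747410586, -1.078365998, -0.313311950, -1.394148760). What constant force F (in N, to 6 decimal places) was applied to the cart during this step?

ẍ = (ẋ'−ẋ)/dt = (-1.078365998−-1.212311331)/0.030427 = 4.402187
θ̈ = (θ̇'−θ̇)/dt = (-1.394148760−-1.058717934)/0.030427 = -11.024118
sinθ=-0.277411, cosθ=0.960751
F = (M+m)·ẍ + m·l·cosθ·θ̈ − m·l·sinθ·θ̇² = 9.557182 + -1.303903 − -0.038280 = 8.291560

F = 8.291560 N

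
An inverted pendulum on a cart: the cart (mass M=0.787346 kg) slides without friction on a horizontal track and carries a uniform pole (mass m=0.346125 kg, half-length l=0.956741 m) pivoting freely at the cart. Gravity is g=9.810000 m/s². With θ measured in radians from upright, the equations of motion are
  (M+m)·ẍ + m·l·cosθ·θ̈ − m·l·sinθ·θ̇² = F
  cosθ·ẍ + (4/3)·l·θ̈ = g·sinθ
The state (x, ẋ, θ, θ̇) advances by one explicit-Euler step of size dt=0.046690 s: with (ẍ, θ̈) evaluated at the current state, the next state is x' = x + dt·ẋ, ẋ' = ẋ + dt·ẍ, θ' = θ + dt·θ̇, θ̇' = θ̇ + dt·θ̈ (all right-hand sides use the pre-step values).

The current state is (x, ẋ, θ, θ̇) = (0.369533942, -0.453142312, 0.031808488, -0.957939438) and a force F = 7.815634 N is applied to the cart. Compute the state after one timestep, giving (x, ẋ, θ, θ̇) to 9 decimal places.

(0.348376727, -0.039497205, -0.012917704, -1.270617411)

sinθ=0.031803124, cosθ=0.999494153
temp = (F + m·l·θ̇²·sinθ)/(M+m) = (7.815634 + 0.009664363)/1.133471 = 6.903836413
θ̈ = (g·sinθ − cosθ·temp)/(l·(4/3 − m·cos²θ/(M+m))) = -6.696893827
ẍ = temp − m·l·θ̈·cosθ/(M+m) = 8.859394014
Euler: x'=0.369533942+0.046690·-0.453142312=0.348376727, ẋ'=-0.453142312+0.046690·8.859394014=-0.039497205
       θ'=0.031808488+0.046690·-0.957939438=-0.012917704, θ̇'=-0.957939438+0.046690·-6.696893827=-1.270617411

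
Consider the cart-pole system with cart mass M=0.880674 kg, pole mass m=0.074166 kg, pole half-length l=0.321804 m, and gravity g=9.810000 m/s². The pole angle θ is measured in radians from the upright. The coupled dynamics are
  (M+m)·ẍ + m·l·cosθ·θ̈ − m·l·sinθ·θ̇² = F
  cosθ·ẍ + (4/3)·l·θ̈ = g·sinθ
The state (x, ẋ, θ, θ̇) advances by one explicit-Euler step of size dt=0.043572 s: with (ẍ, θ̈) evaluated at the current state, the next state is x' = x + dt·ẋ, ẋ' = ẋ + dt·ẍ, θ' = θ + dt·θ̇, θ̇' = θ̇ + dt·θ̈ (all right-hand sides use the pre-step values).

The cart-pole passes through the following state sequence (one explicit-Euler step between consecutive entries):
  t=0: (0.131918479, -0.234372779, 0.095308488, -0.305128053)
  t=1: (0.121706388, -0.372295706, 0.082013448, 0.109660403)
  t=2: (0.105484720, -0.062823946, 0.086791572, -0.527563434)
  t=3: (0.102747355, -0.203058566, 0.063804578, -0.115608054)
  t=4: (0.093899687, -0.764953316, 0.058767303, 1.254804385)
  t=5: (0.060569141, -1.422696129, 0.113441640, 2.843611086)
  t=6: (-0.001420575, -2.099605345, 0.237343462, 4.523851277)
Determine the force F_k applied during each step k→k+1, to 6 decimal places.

F_0 = -2.796492 N
F_1 = 6.433892 N
F_2 = -2.848885 N
F_3 = -11.564296 N
F_4 = -13.547252 N
F_5 = -13.941235 N

step 0→1:
  ẍ = (ẋ'−ẋ)/dt = (-0.372295706−-0.234372779)/0.043572 = -3.165403
  θ̈ = (θ̇'−θ̇)/dt = (0.109660403−-0.305128053)/0.043572 = 9.519610
  sinθ=0.095164, cosθ=0.995462
  F = (M+m)·ẍ + m·l·cosθ·θ̈ − m·l·sinθ·θ̇² = -3.022453 + 0.226173 − 0.000211 = -2.796492
step 1→2:
  ẍ = (ẋ'−ẋ)/dt = (-0.062823946−-0.372295706)/0.043572 = 7.102537
  θ̈ = (θ̇'−θ̇)/dt = (-0.527563434−0.109660403)/0.043572 = -14.624618
  sinθ=0.081922, cosθ=0.996639
  F = (M+m)·ẍ + m·l·cosθ·θ̈ − m·l·sinθ·θ̇² = 6.781787 + -0.347871 − 0.000024 = 6.433892
step 2→3:
  ẍ = (ẋ'−ẋ)/dt = (-0.203058566−-0.062823946)/0.043572 = -3.218457
  θ̈ = (θ̇'−θ̇)/dt = (-0.115608054−-0.527563434)/0.043572 = 9.454590
  sinθ=0.086683, cosθ=0.996236
  F = (M+m)·ẍ + m·l·cosθ·θ̈ − m·l·sinθ·θ̇² = -3.073112 + 0.224803 − 0.000576 = -2.848885
step 3→4:
  ẍ = (ẋ'−ẋ)/dt = (-0.764953316−-0.203058566)/0.043572 = -12.895776
  θ̈ = (θ̇'−θ̇)/dt = (1.254804385−-0.115608054)/0.043572 = 31.451676
  sinθ=0.063761, cosθ=0.997965
  F = (M+m)·ẍ + m·l·cosθ·θ̈ − m·l·sinθ·θ̇² = -12.313403 + 0.749127 − 0.000020 = -11.564296
step 4→5:
  ẍ = (ẋ'−ẋ)/dt = (-1.422696129−-0.764953316)/0.043572 = -15.095539
  θ̈ = (θ̇'−θ̇)/dt = (2.843611086−1.254804385)/0.043572 = 36.463938
  sinθ=0.058733, cosθ=0.998274
  F = (M+m)·ẍ + m·l·cosθ·θ̈ − m·l·sinθ·θ̇² = -14.413824 + 0.868779 − 0.002207 = -13.547252
step 5→6:
  ẍ = (ẋ'−ẋ)/dt = (-2.099605345−-1.422696129)/0.043572 = -15.535418
  θ̈ = (θ̇'−θ̇)/dt = (4.523851277−2.843611086)/0.043572 = 38.562384
  sinθ=0.113198, cosθ=0.993572
  F = (M+m)·ẍ + m·l·cosθ·θ̈ − m·l·sinθ·θ̇² = -14.833838 + 0.914449 − 0.021846 = -13.941235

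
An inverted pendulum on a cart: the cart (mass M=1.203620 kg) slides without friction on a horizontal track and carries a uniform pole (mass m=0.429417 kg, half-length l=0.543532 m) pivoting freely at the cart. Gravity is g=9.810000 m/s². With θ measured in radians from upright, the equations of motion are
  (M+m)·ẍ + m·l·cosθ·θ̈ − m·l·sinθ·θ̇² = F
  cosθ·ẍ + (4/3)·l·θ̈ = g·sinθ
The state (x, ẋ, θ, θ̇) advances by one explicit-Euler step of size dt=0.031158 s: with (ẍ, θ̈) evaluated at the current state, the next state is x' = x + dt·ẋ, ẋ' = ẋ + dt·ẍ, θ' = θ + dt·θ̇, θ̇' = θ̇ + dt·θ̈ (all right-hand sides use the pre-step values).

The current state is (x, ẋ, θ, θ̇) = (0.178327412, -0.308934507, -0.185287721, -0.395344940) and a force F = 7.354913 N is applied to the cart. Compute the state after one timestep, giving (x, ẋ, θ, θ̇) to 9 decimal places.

(0.168701631, -0.122249111, -0.197605879, -0.726238279)

sinθ=-0.184229337, cosθ=0.982883285
temp = (F + m·l·θ̇²·sinθ)/(M+m) = (7.354913 + -0.006720715)/1.633037 = 4.499709611
θ̈ = (g·sinθ − cosθ·temp)/(l·(4/3 − m·cos²θ/(M+m))) = -10.619851694
ẍ = temp − m·l·θ̈·cosθ/(M+m) = 5.991571872
Euler: x'=0.178327412+0.031158·-0.308934507=0.168701631, ẋ'=-0.308934507+0.031158·5.991571872=-0.122249111
       θ'=-0.185287721+0.031158·-0.395344940=-0.197605879, θ̇'=-0.395344940+0.031158·-10.619851694=-0.726238279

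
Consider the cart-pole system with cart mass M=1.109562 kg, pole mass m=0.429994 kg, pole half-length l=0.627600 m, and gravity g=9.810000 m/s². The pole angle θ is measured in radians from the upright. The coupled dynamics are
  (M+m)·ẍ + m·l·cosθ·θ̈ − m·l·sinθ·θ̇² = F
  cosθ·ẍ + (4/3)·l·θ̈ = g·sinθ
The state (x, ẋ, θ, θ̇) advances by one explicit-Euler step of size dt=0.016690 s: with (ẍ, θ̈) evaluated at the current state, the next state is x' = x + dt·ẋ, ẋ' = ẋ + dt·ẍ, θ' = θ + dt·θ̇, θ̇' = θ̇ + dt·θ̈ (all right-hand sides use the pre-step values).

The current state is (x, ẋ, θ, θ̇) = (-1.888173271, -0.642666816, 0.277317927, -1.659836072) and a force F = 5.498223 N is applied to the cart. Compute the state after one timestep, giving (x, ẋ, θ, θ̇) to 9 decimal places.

sinθ=0.273777037, cosθ=0.961793187
temp = (F + m·l·θ̇²·sinθ)/(M+m) = (5.498223 + 0.203550768)/1.539556 = 3.703518267
θ̈ = (g·sinθ − cosθ·temp)/(l·(4/3 − m·cos²θ/(M+m))) = -1.298842511
ẍ = temp − m·l·θ̈·cosθ/(M+m) = 3.922489987
Euler: x'=-1.888173271+0.016690·-0.642666816=-1.898899380, ẋ'=-0.642666816+0.016690·3.922489987=-0.577200458
       θ'=0.277317927+0.016690·-1.659836072=0.249615263, θ̇'=-1.659836072+0.016690·-1.298842511=-1.681513754

(-1.898899380, -0.577200458, 0.249615263, -1.681513754)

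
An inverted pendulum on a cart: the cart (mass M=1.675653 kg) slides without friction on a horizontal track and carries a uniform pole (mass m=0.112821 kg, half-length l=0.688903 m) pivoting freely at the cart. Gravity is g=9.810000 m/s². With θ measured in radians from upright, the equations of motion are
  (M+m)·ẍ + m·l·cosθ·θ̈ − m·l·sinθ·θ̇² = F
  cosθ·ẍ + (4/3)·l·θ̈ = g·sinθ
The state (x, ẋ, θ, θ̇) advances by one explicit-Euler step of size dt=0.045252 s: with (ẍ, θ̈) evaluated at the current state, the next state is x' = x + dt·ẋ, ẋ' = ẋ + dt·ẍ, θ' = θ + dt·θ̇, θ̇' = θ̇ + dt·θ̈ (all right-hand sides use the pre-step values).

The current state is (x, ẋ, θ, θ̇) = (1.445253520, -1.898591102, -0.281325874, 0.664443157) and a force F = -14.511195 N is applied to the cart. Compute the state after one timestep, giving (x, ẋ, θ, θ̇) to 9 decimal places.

(1.359338475, -2.276912292, -0.251258492, 0.925948865)

sinθ=-0.277629644, cosθ=0.960688181
temp = (F + m·l·θ̇²·sinθ)/(M+m) = (-14.511195 + -0.009526416)/1.788474 = -8.119056478
θ̈ = (g·sinθ − cosθ·temp)/(l·(4/3 − m·cos²θ/(M+m))) = 5.778876247
ẍ = temp − m·l·θ̈·cosθ/(M+m) = -8.360319760
Euler: x'=1.445253520+0.045252·-1.898591102=1.359338475, ẋ'=-1.898591102+0.045252·-8.360319760=-2.276912292
       θ'=-0.281325874+0.045252·0.664443157=-0.251258492, θ̇'=0.664443157+0.045252·5.778876247=0.925948865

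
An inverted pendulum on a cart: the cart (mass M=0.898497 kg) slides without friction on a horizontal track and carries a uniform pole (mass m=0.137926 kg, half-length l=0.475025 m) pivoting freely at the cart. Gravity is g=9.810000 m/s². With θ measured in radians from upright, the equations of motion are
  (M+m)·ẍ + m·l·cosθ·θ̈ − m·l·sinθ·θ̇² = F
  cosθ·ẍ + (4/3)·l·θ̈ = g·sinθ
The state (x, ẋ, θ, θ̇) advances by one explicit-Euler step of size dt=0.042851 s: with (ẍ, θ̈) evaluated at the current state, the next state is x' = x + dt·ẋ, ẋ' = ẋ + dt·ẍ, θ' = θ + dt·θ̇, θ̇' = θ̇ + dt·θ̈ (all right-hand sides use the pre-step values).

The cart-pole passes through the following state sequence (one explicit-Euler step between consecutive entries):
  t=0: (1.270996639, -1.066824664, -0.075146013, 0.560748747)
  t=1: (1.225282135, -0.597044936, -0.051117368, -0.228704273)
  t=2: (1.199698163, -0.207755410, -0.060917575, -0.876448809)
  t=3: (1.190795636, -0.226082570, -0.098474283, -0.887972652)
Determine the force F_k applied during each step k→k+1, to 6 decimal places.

F_0 = 10.160303 N
F_1 = 8.426698 N
F_2 = -0.457796 N

step 0→1:
  ẍ = (ẋ'−ẋ)/dt = (-0.597044936−-1.066824664)/0.042851 = 10.963098
  θ̈ = (θ̇'−θ̇)/dt = (-0.228704273−0.560748747)/0.042851 = -18.423211
  sinθ=-0.075075, cosθ=0.997178
  F = (M+m)·ẍ + m·l·cosθ·θ̈ − m·l·sinθ·θ̇² = 11.362407 + -1.203651 − -0.001547 = 10.160303
step 1→2:
  ẍ = (ẋ'−ẋ)/dt = (-0.207755410−-0.597044936)/0.042851 = 9.084724
  θ̈ = (θ̇'−θ̇)/dt = (-0.876448809−-0.228704273)/0.042851 = -15.116206
  sinθ=-0.051095, cosθ=0.998694
  F = (M+m)·ẍ + m·l·cosθ·θ̈ − m·l·sinθ·θ̇² = 9.415617 + -0.989094 − -0.000175 = 8.426698
step 2→3:
  ẍ = (ẋ'−ẋ)/dt = (-0.226082570−-0.207755410)/0.042851 = -0.427695
  θ̈ = (θ̇'−θ̇)/dt = (-0.887972652−-0.876448809)/0.042851 = -0.268928
  sinθ=-0.060880, cosθ=0.998145
  F = (M+m)·ẍ + m·l·cosθ·θ̈ − m·l·sinθ·θ̇² = -0.443273 + -0.017587 − -0.003064 = -0.457796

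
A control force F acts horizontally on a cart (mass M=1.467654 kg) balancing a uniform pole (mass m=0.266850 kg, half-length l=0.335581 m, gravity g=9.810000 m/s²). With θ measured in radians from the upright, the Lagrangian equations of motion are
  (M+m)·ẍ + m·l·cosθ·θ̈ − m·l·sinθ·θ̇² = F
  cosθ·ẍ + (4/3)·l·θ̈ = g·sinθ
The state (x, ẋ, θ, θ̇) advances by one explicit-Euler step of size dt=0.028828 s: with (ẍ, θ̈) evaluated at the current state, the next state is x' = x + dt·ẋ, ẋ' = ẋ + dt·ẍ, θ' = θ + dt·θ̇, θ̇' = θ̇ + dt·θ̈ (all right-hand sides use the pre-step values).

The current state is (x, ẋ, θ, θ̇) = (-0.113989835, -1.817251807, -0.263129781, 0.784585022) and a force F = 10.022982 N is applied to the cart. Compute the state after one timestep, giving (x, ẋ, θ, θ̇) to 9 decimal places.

(-0.166377570, -1.621668817, -0.240511764, 0.198118813)

sinθ=-0.260103877, cosθ=0.965580640
temp = (F + m·l·θ̇²·sinθ)/(M+m) = (10.022982 + -0.014338094)/1.734504 = 5.770320452
θ̈ = (g·sinθ − cosθ·temp)/(l·(4/3 − m·cos²θ/(M+m))) = -20.343631498
ẍ = temp − m·l·θ̈·cosθ/(M+m) = 6.784480028
Euler: x'=-0.113989835+0.028828·-1.817251807=-0.166377570, ẋ'=-1.817251807+0.028828·6.784480028=-1.621668817
       θ'=-0.263129781+0.028828·0.784585022=-0.240511764, θ̇'=0.784585022+0.028828·-20.343631498=0.198118813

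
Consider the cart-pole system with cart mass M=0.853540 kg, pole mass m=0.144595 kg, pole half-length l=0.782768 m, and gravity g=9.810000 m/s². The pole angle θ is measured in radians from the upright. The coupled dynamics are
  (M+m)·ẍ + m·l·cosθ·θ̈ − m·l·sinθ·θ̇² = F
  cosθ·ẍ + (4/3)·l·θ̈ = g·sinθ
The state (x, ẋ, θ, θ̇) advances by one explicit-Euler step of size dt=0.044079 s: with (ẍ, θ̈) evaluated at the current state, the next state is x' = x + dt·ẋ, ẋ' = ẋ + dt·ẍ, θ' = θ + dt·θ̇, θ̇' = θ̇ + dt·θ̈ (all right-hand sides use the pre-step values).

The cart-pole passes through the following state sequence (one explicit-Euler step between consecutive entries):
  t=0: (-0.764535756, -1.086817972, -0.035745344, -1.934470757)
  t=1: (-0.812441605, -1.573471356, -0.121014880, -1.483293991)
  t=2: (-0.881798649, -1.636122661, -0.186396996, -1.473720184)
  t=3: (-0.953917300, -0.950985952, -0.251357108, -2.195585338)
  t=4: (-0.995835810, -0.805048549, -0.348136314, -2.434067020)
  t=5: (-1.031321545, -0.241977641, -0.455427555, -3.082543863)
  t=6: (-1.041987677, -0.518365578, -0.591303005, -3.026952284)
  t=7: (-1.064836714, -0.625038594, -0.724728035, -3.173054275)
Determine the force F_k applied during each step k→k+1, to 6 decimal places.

F_0 = -9.846980 N
F_1 = -1.364225 N
F_2 = 13.738478 N
F_3 = 2.847224 N
F_4 = 11.413831 N
F_5 = -5.657347 N
F_6 = -2.148894 N

step 0→1:
  ẍ = (ẋ'−ẋ)/dt = (-1.573471356−-1.086817972)/0.044079 = -11.040481
  θ̈ = (θ̇'−θ̇)/dt = (-1.483293991−-1.934470757)/0.044079 = 10.235640
  sinθ=-0.035738, cosθ=0.999361
  F = (M+m)·ẍ + m·l·cosθ·θ̈ − m·l·sinθ·θ̇² = -11.019891 + 1.157774 − -0.015137 = -9.846980
step 1→2:
  ẍ = (ẋ'−ẋ)/dt = (-1.636122661−-1.573471356)/0.044079 = -1.421341
  θ̈ = (θ̇'−θ̇)/dt = (-1.473720184−-1.483293991)/0.044079 = 0.217197
  sinθ=-0.120720, cosθ=0.992687
  F = (M+m)·ẍ + m·l·cosθ·θ̈ − m·l·sinθ·θ̇² = -1.418691 + 0.024403 − -0.030062 = -1.364225
step 2→3:
  ẍ = (ẋ'−ẋ)/dt = (-0.950985952−-1.636122661)/0.044079 = 15.543381
  θ̈ = (θ̇'−θ̇)/dt = (-2.195585338−-1.473720184)/0.044079 = -16.376623
  sinθ=-0.185320, cosθ=0.982678
  F = (M+m)·ẍ + m·l·cosθ·θ̈ − m·l·sinθ·θ̇² = 15.514393 + -1.821470 − -0.045555 = 13.738478
step 3→4:
  ẍ = (ẋ'−ẋ)/dt = (-0.805048549−-0.950985952)/0.044079 = 3.310815
  θ̈ = (θ̇'−θ̇)/dt = (-2.434067020−-2.195585338)/0.044079 = -5.410324
  sinθ=-0.248719, cosθ=0.968576
  F = (M+m)·ẍ + m·l·cosθ·θ̈ − m·l·sinθ·θ̇² = 3.304640 + -0.593121 − -0.135705 = 2.847224
step 4→5:
  ẍ = (ẋ'−ẋ)/dt = (-0.241977641−-0.805048549)/0.044079 = 12.774131
  θ̈ = (θ̇'−θ̇)/dt = (-3.082543863−-2.434067020)/0.044079 = -14.711696
  sinθ=-0.341147, cosθ=0.940010
  F = (M+m)·ẍ + m·l·cosθ·θ̈ − m·l·sinθ·θ̇² = 12.750307 + -1.565242 − -0.228766 = 11.413831
step 5→6:
  ẍ = (ẋ'−ẋ)/dt = (-0.518365578−-0.241977641)/0.044079 = -6.270286
  θ̈ = (θ̇'−θ̇)/dt = (-3.026952284−-3.082543863)/0.044079 = 1.261181
  sinθ=-0.439846, cosθ=0.898073
  F = (M+m)·ẍ + m·l·cosθ·θ̈ − m·l·sinθ·θ̇² = -6.258592 + 0.128196 − -0.473049 = -5.657347
step 6→7:
  ẍ = (ẋ'−ẋ)/dt = (-0.625038594−-0.518365578)/0.044079 = -2.420042
  θ̈ = (θ̇'−θ̇)/dt = (-3.173054275−-3.026952284)/0.044079 = -3.314549
  sinθ=-0.557443, cosθ=0.830215
  F = (M+m)·ẍ + m·l·cosθ·θ̈ − m·l·sinθ·θ̇² = -2.415528 + -0.311459 − -0.578094 = -2.148894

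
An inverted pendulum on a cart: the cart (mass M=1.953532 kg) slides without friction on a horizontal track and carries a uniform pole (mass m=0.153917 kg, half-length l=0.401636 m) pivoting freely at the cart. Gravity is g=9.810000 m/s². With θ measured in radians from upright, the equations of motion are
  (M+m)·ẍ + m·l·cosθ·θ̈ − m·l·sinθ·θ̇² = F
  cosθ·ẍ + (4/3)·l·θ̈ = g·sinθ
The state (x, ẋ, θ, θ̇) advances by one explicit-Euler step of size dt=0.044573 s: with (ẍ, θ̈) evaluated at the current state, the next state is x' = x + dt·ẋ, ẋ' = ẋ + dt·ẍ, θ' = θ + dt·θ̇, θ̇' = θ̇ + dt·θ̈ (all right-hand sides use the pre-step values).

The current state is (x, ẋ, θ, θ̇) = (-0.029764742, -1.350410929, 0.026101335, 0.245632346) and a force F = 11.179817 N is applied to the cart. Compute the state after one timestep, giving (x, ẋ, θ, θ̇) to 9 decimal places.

(-0.089956608, -1.100921474, 0.037049906, -0.198786239)

sinθ=0.026098371, cosθ=0.999659379
temp = (F + m·l·θ̇²·sinθ)/(M+m) = (11.179817 + 0.000097343)/2.107449 = 5.304951314
θ̈ = (g·sinθ − cosθ·temp)/(l·(4/3 − m·cos²θ/(M+m))) = -9.970578264
ẍ = temp − m·l·θ̈·cosθ/(M+m) = 5.597322482
Euler: x'=-0.029764742+0.044573·-1.350410929=-0.089956608, ẋ'=-1.350410929+0.044573·5.597322482=-1.100921474
       θ'=0.026101335+0.044573·0.245632346=0.037049906, θ̇'=0.245632346+0.044573·-9.970578264=-0.198786239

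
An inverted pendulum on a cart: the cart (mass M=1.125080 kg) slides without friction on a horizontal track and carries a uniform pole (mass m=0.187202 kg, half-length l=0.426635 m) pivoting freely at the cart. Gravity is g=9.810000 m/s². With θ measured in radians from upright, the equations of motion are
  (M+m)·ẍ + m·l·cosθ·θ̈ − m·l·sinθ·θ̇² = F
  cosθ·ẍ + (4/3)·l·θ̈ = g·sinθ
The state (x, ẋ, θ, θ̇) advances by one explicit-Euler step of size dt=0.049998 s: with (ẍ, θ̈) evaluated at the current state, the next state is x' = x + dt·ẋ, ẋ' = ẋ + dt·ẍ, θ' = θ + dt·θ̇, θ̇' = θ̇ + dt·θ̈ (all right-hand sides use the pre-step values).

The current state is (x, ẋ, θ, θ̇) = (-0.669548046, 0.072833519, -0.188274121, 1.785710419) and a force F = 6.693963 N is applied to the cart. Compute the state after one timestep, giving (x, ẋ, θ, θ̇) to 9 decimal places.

sinθ=-0.187163794, cosθ=0.982328720
temp = (F + m·l·θ̇²·sinθ)/(M+m) = (6.693963 + -0.047666237)/1.312282 = 5.064686373
θ̈ = (g·sinθ − cosθ·temp)/(l·(4/3 − m·cos²θ/(M+m))) = -13.352341466
ẍ = temp − m·l·θ̈·cosθ/(M+m) = 5.862964197
Euler: x'=-0.669548046+0.049998·0.072833519=-0.665906516, ẋ'=0.072833519+0.049998·5.862964197=0.365970003
       θ'=-0.188274121+0.049998·1.785710419=-0.098992171, θ̇'=1.785710419+0.049998·-13.352341466=1.118120050

(-0.665906516, 0.365970003, -0.098992171, 1.118120050)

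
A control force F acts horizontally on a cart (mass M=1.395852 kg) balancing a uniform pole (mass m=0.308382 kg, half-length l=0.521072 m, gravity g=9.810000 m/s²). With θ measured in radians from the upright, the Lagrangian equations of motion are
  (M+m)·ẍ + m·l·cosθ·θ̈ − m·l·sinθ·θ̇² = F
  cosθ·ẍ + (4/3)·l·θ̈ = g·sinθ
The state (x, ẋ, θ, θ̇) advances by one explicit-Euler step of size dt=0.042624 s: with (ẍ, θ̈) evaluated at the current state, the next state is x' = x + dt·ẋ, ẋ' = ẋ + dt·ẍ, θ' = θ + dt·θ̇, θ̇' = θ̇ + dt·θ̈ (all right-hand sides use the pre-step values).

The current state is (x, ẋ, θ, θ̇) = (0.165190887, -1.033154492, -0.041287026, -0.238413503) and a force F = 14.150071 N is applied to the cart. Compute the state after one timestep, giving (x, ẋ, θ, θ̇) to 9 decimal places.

(0.121153710, -0.621094629, -0.051449163, -0.855843948)

sinθ=-0.041275297, cosθ=0.999147812
temp = (F + m·l·θ̇²·sinθ)/(M+m) = (14.150071 + -0.000376998)/1.704234 = 8.302670879
θ̈ = (g·sinθ − cosθ·temp)/(l·(4/3 − m·cos²θ/(M+m))) = -14.485511558
ẍ = temp − m·l·θ̈·cosθ/(M+m) = 9.667320348
Euler: x'=0.165190887+0.042624·-1.033154492=0.121153710, ẋ'=-1.033154492+0.042624·9.667320348=-0.621094629
       θ'=-0.041287026+0.042624·-0.238413503=-0.051449163, θ̇'=-0.238413503+0.042624·-14.485511558=-0.855843948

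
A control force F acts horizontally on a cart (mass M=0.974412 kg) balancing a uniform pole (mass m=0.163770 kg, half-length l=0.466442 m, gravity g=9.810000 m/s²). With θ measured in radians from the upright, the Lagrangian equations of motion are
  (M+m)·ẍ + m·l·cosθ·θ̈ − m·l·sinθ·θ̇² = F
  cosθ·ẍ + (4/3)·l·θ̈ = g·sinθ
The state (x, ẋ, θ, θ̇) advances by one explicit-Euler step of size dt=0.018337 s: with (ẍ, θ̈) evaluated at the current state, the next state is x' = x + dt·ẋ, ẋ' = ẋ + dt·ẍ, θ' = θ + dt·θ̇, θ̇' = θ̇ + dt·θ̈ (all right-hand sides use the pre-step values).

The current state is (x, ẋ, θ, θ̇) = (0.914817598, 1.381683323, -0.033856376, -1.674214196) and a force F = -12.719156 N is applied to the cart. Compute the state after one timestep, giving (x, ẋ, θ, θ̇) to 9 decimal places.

sinθ=-0.033849908, cosθ=0.999426928
temp = (F + m·l·θ̇²·sinθ)/(M+m) = (-12.719156 + -0.007247889)/1.138182 = -11.181343484
θ̈ = (g·sinθ − cosθ·temp)/(l·(4/3 − m·cos²θ/(M+m))) = 19.540767339
ẍ = temp − m·l·θ̈·cosθ/(M+m) = -12.492072595
Euler: x'=0.914817598+0.018337·1.381683323=0.940153525, ẋ'=1.381683323+0.018337·-12.492072595=1.152616188
       θ'=-0.033856376+0.018337·-1.674214196=-0.064556442, θ̇'=-1.674214196+0.018337·19.540767339=-1.315895145

(0.940153525, 1.152616188, -0.064556442, -1.315895145)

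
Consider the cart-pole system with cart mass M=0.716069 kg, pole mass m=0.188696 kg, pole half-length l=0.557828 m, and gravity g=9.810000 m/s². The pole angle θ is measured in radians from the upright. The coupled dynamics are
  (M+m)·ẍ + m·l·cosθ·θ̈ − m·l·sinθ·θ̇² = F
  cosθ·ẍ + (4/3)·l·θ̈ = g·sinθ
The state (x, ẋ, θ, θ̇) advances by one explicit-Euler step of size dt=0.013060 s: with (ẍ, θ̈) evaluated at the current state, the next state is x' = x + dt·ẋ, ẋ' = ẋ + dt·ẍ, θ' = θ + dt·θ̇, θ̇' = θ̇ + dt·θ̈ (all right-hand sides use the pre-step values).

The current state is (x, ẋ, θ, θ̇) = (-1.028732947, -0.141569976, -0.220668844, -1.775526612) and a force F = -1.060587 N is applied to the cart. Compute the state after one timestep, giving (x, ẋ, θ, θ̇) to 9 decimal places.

sinθ=-0.218882297, cosθ=0.975751269
temp = (F + m·l·θ̇²·sinθ)/(M+m) = (-1.060587 + -0.072632002)/0.904765 = -1.252500928
θ̈ = (g·sinθ − cosθ·temp)/(l·(4/3 − m·cos²θ/(M+m))) = -1.461451454
ẍ = temp − m·l·θ̈·cosθ/(M+m) = -1.086599268
Euler: x'=-1.028732947+0.013060·-0.141569976=-1.030581851, ẋ'=-0.141569976+0.013060·-1.086599268=-0.155760962
       θ'=-0.220668844+0.013060·-1.775526612=-0.243857222, θ̇'=-1.775526612+0.013060·-1.461451454=-1.794613168

(-1.030581851, -0.155760962, -0.243857222, -1.794613168)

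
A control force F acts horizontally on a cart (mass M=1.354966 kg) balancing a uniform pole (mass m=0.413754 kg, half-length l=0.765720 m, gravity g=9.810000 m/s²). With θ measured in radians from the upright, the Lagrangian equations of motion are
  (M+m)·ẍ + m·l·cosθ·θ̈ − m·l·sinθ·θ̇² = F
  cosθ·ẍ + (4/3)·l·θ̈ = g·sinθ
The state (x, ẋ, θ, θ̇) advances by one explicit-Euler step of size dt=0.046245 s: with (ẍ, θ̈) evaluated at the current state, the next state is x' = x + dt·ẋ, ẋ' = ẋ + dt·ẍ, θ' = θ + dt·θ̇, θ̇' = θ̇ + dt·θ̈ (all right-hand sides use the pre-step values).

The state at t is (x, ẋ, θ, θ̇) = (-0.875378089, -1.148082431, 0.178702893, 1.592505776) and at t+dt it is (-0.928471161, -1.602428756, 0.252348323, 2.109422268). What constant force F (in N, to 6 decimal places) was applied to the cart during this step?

ẍ = (ẋ'−ẋ)/dt = (-1.602428756−-1.148082431)/0.046245 = -9.824766
θ̈ = (θ̇'−θ̇)/dt = (2.109422268−1.592505776)/0.046245 = 11.177781
sinθ=0.177753, cosθ=0.984075
F = (M+m)·ẍ + m·l·cosθ·θ̈ − m·l·sinθ·θ̇² = -17.377261 + 3.484946 − 0.142821 = -14.035136

F = -14.035136 N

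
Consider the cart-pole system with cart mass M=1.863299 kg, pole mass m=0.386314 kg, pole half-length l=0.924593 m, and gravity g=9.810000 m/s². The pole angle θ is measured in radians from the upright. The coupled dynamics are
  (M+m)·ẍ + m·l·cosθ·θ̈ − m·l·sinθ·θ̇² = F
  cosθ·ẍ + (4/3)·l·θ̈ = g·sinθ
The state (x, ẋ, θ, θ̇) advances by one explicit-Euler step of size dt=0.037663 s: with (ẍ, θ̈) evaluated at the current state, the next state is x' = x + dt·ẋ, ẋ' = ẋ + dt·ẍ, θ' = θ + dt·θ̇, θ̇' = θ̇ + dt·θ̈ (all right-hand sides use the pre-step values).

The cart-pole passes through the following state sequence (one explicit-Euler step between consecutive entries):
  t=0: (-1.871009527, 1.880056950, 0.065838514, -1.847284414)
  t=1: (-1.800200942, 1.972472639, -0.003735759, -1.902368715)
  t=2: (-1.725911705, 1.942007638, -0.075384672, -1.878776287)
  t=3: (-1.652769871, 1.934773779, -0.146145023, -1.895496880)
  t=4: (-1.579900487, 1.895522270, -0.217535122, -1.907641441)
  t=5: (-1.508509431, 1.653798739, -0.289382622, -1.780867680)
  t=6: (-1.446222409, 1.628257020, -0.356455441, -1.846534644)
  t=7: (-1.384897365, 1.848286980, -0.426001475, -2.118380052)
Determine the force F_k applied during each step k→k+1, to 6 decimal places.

F_0 = 4.918534 N
F_1 = -1.591106 N
F_2 = -0.495247 N
F_3 = -2.271557 N
F_4 = -12.983682 N
F_5 = -1.799220 N
F_6 = 11.151357 N

step 0→1:
  ẍ = (ẋ'−ẋ)/dt = (1.972472639−1.880056950)/0.037663 = 2.453753
  θ̈ = (θ̇'−θ̇)/dt = (-1.902368715−-1.847284414)/0.037663 = -1.462557
  sinθ=0.065791, cosθ=0.997833
  F = (M+m)·ẍ + m·l·cosθ·θ̈ − m·l·sinθ·θ̇² = 5.519994 + -0.521269 − 0.080191 = 4.918534
step 1→2:
  ẍ = (ẋ'−ẋ)/dt = (1.942007638−1.972472639)/0.037663 = -0.808884
  θ̈ = (θ̇'−θ̇)/dt = (-1.878776287−-1.902368715)/0.037663 = 0.626409
  sinθ=-0.003736, cosθ=0.999993
  F = (M+m)·ẍ + m·l·cosθ·θ̈ − m·l·sinθ·θ̇² = -1.819676 + 0.223741 − -0.004829 = -1.591106
step 2→3:
  ẍ = (ẋ'−ẋ)/dt = (1.934773779−1.942007638)/0.037663 = -0.192068
  θ̈ = (θ̇'−θ̇)/dt = (-1.895496880−-1.878776287)/0.037663 = -0.443953
  sinθ=-0.075313, cosθ=0.997160
  F = (M+m)·ẍ + m·l·cosθ·θ̈ − m·l·sinθ·θ̇² = -0.432079 + -0.158122 − -0.094954 = -0.495247
step 3→4:
  ẍ = (ẋ'−ẋ)/dt = (1.895522270−1.934773779)/0.037663 = -1.042177
  θ̈ = (θ̇'−θ̇)/dt = (-1.907641441−-1.895496880)/0.037663 = -0.322453
  sinθ=-0.145625, cosθ=0.989340
  F = (M+m)·ẍ + m·l·cosθ·θ̈ − m·l·sinθ·θ̇² = -2.344495 + -0.113947 − -0.186885 = -2.271557
step 4→5:
  ẍ = (ẋ'−ẋ)/dt = (1.653798739−1.895522270)/0.037663 = -6.418064
  θ̈ = (θ̇'−θ̇)/dt = (-1.780867680−-1.907641441)/0.037663 = 3.366003
  sinθ=-0.215823, cosθ=0.976432
  F = (M+m)·ẍ + m·l·cosθ·θ̈ − m·l·sinθ·θ̇² = -14.438159 + 1.173945 − -0.280533 = -12.983682
step 5→6:
  ẍ = (ẋ'−ẋ)/dt = (1.628257020−1.653798739)/0.037663 = -0.678165
  θ̈ = (θ̇'−θ̇)/dt = (-1.846534644−-1.780867680)/0.037663 = -1.743540
  sinθ=-0.285361, cosθ=0.958420
  F = (M+m)·ẍ + m·l·cosθ·θ̈ − m·l·sinθ·θ̇² = -1.525608 + -0.596869 − -0.323257 = -1.799220
step 6→7:
  ẍ = (ẋ'−ẋ)/dt = (1.848286980−1.628257020)/0.037663 = 5.842072
  θ̈ = (θ̇'−θ̇)/dt = (-2.118380052−-1.846534644)/0.037663 = -7.217837
  sinθ=-0.348955, cosθ=0.937140
  F = (M+m)·ẍ + m·l·cosθ·θ̈ − m·l·sinθ·θ̇² = 13.142401 + -2.416031 − -0.424986 = 11.151357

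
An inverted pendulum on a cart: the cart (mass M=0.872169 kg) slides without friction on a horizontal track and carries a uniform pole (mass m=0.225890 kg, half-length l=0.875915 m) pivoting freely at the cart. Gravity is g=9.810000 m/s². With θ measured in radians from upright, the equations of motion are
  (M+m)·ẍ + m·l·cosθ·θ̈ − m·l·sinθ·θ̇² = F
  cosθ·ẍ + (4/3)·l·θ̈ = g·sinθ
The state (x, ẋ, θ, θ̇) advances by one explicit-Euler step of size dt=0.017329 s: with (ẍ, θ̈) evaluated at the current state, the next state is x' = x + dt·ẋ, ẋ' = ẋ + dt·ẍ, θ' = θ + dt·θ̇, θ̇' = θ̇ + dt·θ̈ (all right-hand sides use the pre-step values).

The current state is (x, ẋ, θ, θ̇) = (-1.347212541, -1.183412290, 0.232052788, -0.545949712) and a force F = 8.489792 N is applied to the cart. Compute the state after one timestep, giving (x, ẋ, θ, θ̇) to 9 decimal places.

sinθ=0.229975772, cosθ=0.973196354
temp = (F + m·l·θ̇²·sinθ)/(M+m) = (8.489792 + 0.013562706)/1.098059 = 7.743987077
θ̈ = (g·sinθ − cosθ·temp)/(l·(4/3 − m·cos²θ/(M+m))) = -5.295047795
ẍ = temp − m·l·θ̈·cosθ/(M+m) = 8.672533564
Euler: x'=-1.347212541+0.017329·-1.183412290=-1.367719893, ẋ'=-1.183412290+0.017329·8.672533564=-1.033125956
       θ'=0.232052788+0.017329·-0.545949712=0.222592025, θ̇'=-0.545949712+0.017329·-5.295047795=-0.637707595

(-1.367719893, -1.033125956, 0.222592025, -0.637707595)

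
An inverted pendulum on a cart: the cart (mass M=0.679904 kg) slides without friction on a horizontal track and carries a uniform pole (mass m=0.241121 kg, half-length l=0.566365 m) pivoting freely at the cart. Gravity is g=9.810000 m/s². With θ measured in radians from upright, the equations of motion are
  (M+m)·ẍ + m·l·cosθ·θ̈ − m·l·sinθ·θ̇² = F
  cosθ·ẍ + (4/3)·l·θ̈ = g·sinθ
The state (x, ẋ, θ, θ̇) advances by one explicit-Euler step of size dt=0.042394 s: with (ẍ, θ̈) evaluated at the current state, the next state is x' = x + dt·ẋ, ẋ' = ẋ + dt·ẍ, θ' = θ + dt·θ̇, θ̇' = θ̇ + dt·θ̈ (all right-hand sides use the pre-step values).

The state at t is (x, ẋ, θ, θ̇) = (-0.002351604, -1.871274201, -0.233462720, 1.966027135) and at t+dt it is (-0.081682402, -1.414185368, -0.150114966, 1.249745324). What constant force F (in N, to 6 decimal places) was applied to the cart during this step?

F = 7.807796 N

ẍ = (ẋ'−ẋ)/dt = (-1.414185368−-1.871274201)/0.042394 = 10.781923
θ̈ = (θ̇'−θ̇)/dt = (1.249745324−1.966027135)/0.042394 = -16.895830
sinθ=-0.231348, cosθ=0.972871
F = (M+m)·ẍ + m·l·cosθ·θ̈ − m·l·sinθ·θ̇² = 9.930420 + -2.244741 − -0.122117 = 7.807796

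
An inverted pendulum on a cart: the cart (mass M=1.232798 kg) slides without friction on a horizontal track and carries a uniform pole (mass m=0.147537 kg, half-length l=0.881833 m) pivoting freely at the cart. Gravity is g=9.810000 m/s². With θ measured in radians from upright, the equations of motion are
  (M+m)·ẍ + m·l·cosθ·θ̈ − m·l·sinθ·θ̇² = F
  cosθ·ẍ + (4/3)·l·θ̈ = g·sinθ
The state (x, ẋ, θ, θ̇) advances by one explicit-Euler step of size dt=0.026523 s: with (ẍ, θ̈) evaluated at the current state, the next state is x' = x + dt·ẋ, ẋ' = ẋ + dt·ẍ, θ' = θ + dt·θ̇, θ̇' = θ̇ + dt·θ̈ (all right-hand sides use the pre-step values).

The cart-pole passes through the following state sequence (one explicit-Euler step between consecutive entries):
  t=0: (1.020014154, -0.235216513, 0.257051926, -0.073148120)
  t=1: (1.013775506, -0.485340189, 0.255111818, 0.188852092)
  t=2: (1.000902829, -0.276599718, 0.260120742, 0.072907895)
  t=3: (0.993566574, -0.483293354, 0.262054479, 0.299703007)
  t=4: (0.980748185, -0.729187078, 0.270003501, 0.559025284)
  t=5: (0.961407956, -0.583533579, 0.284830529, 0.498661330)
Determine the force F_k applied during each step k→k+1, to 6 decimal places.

F_0 = -11.774389 N
F_1 = 10.311965 N
F_2 = -9.682053 N
F_3 = -11.571438 N
F_4 = 7.284017 N

step 0→1:
  ẍ = (ẋ'−ẋ)/dt = (-0.485340189−-0.235216513)/0.026523 = -9.430444
  θ̈ = (θ̇'−θ̇)/dt = (0.188852092−-0.073148120)/0.026523 = 9.878227
  sinθ=0.254230, cosθ=0.967144
  F = (M+m)·ẍ + m·l·cosθ·θ̈ − m·l·sinθ·θ̇² = -13.017172 + 1.242960 − 0.000177 = -11.774389
step 1→2:
  ẍ = (ẋ'−ẋ)/dt = (-0.276599718−-0.485340189)/0.026523 = 7.870168
  θ̈ = (θ̇'−θ̇)/dt = (0.072907895−0.188852092)/0.026523 = -4.371459
  sinθ=0.252354, cosθ=0.967635
  F = (M+m)·ẍ + m·l·cosθ·θ̈ − m·l·sinθ·θ̇² = 10.863469 + -0.550333 − 0.001171 = 10.311965
step 2→3:
  ẍ = (ẋ'−ẋ)/dt = (-0.483293354−-0.276599718)/0.026523 = -7.792996
  θ̈ = (θ̇'−θ̇)/dt = (0.299703007−0.072907895)/0.026523 = 8.550885
  sinθ=0.257197, cosθ=0.966359
  F = (M+m)·ẍ + m·l·cosθ·θ̈ − m·l·sinθ·θ̇² = -10.756945 + 1.075070 − 0.000178 = -9.682053
step 3→4:
  ẍ = (ẋ'−ẋ)/dt = (-0.729187078−-0.483293354)/0.026523 = -9.270962
  θ̈ = (θ̇'−θ̇)/dt = (0.559025284−0.299703007)/0.026523 = 9.777260
  sinθ=0.259065, cosθ=0.965860
  F = (M+m)·ẍ + m·l·cosθ·θ̈ − m·l·sinθ·θ̇² = -12.797033 + 1.228623 − 0.003027 = -11.571438
step 4→5:
  ẍ = (ẋ'−ẋ)/dt = (-0.583533579−-0.729187078)/0.026523 = 5.491592
  θ̈ = (θ̇'−θ̇)/dt = (0.498661330−0.559025284)/0.026523 = -2.275910
  sinθ=0.266735, cosθ=0.963770
  F = (M+m)·ẍ + m·l·cosθ·θ̈ − m·l·sinθ·θ̇² = 7.580237 + -0.285375 − 0.010845 = 7.284017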